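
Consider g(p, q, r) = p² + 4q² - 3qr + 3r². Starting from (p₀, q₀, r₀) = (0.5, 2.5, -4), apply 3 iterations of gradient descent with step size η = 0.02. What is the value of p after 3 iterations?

∇g = (2p, 8q - 3r, -3q + 6r)
Step 1: at (0.5, 2.5, -4), ∇g = (1, 32, -31.5) → (0.5, 2.5, -4) − 0.02·(1, 32, -31.5) = (0.48, 1.86, -3.37)
Step 2: at (0.48, 1.86, -3.37), ∇g = (0.96, 24.99, -25.8) → (0.48, 1.86, -3.37) − 0.02·(0.96, 24.99, -25.8) = (0.4608, 1.3602, -2.854)
Step 3: at (0.4608, 1.3602, -2.854), ∇g = (0.9216, 19.4436, -21.2046) → (0.4608, 1.3602, -2.854) − 0.02·(0.9216, 19.4436, -21.2046) = (0.442368, 0.971328, -2.429908)
p = 0.442368

0.442368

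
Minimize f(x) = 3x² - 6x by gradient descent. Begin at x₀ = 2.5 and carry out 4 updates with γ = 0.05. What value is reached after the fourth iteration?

f′(x) = 6x - 6
Step 1: f′(2.5) = 9; x₁ = 2.5 − 0.05·9 = 2.05
Step 2: f′(2.05) = 6.3; x₂ = 2.05 − 0.05·6.3 = 1.735
Step 3: f′(1.735) = 4.41; x₃ = 1.735 − 0.05·4.41 = 1.5145
Step 4: f′(1.5145) = 3.087; x₄ = 1.5145 − 0.05·3.087 = 1.36015

1.36015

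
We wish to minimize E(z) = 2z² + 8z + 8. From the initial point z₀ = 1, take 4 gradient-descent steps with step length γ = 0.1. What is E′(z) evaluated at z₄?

E′(z) = 4z + 8
Step 1: E′(1) = 12; z₁ = 1 − 0.1·12 = -0.2
Step 2: E′(-0.2) = 7.2; z₂ = -0.2 − 0.1·7.2 = -0.92
Step 3: E′(-0.92) = 4.32; z₃ = -0.92 − 0.1·4.32 = -1.352
Step 4: E′(-1.352) = 2.592; z₄ = -1.352 − 0.1·2.592 = -1.6112
E′(z) at (-1.6112) = 1.5552

1.5552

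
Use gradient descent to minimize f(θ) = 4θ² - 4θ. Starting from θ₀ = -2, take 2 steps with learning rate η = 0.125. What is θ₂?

f′(θ) = 8θ - 4
Step 1: f′(-2) = -20; θ₁ = -2 − 0.125·(-20) = 0.5
Step 2: f′(0.5) = 0; θ₂ = 0.5 − 0.125·0 = 0.5

0.5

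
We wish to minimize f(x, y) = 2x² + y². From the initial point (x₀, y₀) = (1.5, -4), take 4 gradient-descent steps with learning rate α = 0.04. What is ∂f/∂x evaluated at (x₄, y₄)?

∇f = (4x, 2y)
(x₁, y₁) = (1.5, -4) − 0.04·(6, -8) = (1.26, -3.68)
(x₂, y₂) = (1.26, -3.68) − 0.04·(5.04, -7.36) = (1.0584, -3.3856)
(x₃, y₃) = (1.0584, -3.3856) − 0.04·(4.2336, -6.7712) = (0.889056, -3.114752)
(x₄, y₄) = (0.889056, -3.114752) − 0.04·(3.556224, -6.229504) = (0.74680704, -2.86557184)
∂f/∂x at (0.74680704, -2.86557184) = 2.98722816

2.98722816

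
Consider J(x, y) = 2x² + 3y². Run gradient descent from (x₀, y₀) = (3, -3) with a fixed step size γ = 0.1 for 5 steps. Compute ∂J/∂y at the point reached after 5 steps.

∇J = (4x, 6y)
Step 1: at (3, -3), ∇J = (12, -18) → (3, -3) − 0.1·(12, -18) = (1.8, -1.2)
Step 2: at (1.8, -1.2), ∇J = (7.2, -7.2) → (1.8, -1.2) − 0.1·(7.2, -7.2) = (1.08, -0.48)
Step 3: at (1.08, -0.48), ∇J = (4.32, -2.88) → (1.08, -0.48) − 0.1·(4.32, -2.88) = (0.648, -0.192)
Step 4: at (0.648, -0.192), ∇J = (2.592, -1.152) → (0.648, -0.192) − 0.1·(2.592, -1.152) = (0.3888, -0.0768)
Step 5: at (0.3888, -0.0768), ∇J = (1.5552, -0.4608) → (0.3888, -0.0768) − 0.1·(1.5552, -0.4608) = (0.23328, -0.03072)
∂J/∂y at (0.23328, -0.03072) = -0.18432

-0.18432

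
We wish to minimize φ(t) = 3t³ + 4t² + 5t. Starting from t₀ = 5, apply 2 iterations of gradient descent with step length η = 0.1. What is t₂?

-440.5

φ′(t) = 9t² + 8t + 5
Step 1: φ′(5) = 270; t₁ = 5 − 0.1·270 = -22
Step 2: φ′(-22) = 4185; t₂ = -22 − 0.1·4185 = -440.5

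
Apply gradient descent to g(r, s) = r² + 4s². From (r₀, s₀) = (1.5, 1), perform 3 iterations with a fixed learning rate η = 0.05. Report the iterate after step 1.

(1.35, 0.6)

∇g = (2r, 8s)
Step 1: at (1.5, 1), ∇g = (3, 8) → (1.5, 1) − 0.05·(3, 8) = (1.35, 0.6)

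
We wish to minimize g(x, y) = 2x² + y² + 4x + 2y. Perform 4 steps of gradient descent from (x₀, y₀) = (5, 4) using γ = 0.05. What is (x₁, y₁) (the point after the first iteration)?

(3.8, 3.5)

∇g = (4x + 4, 2y + 2)
Step 1: at (5, 4), ∇g = (24, 10) → (5, 4) − 0.05·(24, 10) = (3.8, 3.5)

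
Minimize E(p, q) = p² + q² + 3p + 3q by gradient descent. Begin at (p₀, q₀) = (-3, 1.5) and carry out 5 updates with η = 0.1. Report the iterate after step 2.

∇E = (2p + 3, 2q + 3)
(p₁, q₁) = (-3, 1.5) − 0.1·(-3, 6) = (-2.7, 0.9)
(p₂, q₂) = (-2.7, 0.9) − 0.1·(-2.4, 4.8) = (-2.46, 0.42)

(-2.46, 0.42)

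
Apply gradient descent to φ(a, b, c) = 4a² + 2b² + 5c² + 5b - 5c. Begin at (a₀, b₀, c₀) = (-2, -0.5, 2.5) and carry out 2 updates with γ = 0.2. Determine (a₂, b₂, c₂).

(-0.72, -1.22, 2.5)

∇φ = (8a, 4b + 5, 10c - 5)
Step 1: at (-2, -0.5, 2.5), ∇φ = (-16, 3, 20) → (-2, -0.5, 2.5) − 0.2·(-16, 3, 20) = (1.2, -1.1, -1.5)
Step 2: at (1.2, -1.1, -1.5), ∇φ = (9.6, 0.6, -20) → (1.2, -1.1, -1.5) − 0.2·(9.6, 0.6, -20) = (-0.72, -1.22, 2.5)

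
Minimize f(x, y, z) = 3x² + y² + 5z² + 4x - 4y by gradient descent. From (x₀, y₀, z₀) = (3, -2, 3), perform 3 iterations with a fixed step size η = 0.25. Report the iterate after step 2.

∇f = (6x + 4, 2y - 4, 10z)
(x₁, y₁, z₁) = (3, -2, 3) − 0.25·(22, -8, 30) = (-2.5, 0, -4.5)
(x₂, y₂, z₂) = (-2.5, 0, -4.5) − 0.25·(-11, -4, -45) = (0.25, 1, 6.75)

(0.25, 1, 6.75)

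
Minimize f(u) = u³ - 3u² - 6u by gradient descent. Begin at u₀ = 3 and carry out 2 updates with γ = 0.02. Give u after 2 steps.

f′(u) = 3u² - 6u - 6
u₁ = 3 − 0.02·3 = 2.94
u₂ = 2.94 − 0.02·2.2908 = 2.894184

2.894184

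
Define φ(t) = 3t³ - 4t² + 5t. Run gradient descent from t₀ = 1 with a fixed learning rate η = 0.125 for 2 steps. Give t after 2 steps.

-0.1953125

φ′(t) = 9t² - 8t + 5
Step 1: φ′(1) = 6; t₁ = 1 − 0.125·6 = 0.25
Step 2: φ′(0.25) = 3.5625; t₂ = 0.25 − 0.125·3.5625 = -0.1953125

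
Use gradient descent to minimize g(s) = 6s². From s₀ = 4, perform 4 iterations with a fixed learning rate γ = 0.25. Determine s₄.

64

g′(s) = 12s
s₁ = 4 − 0.25·48 = -8
s₂ = -8 − 0.25·(-96) = 16
s₃ = 16 − 0.25·192 = -32
s₄ = -32 − 0.25·(-384) = 64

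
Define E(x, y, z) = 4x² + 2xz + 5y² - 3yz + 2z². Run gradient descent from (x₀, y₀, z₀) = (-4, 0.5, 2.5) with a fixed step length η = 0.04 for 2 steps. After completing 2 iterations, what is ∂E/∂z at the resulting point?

3.2144

∇E = (8x + 2z, 10y - 3z, 2x - 3y + 4z)
Step 1: at (-4, 0.5, 2.5), ∇E = (-27, -2.5, 0.5) → (-4, 0.5, 2.5) − 0.04·(-27, -2.5, 0.5) = (-2.92, 0.6, 2.48)
Step 2: at (-2.92, 0.6, 2.48), ∇E = (-18.4, -1.44, 2.28) → (-2.92, 0.6, 2.48) − 0.04·(-18.4, -1.44, 2.28) = (-2.184, 0.6576, 2.3888)
∂E/∂z at (-2.184, 0.6576, 2.3888) = 3.2144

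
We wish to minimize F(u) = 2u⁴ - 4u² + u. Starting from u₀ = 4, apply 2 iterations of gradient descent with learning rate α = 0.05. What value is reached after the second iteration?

F′(u) = 8u³ - 8u + 1
u₁ = 4 − 0.05·481 = -20.05
u₂ = -20.05 − 0.05·(-64319.801) = 3195.94005

3195.94005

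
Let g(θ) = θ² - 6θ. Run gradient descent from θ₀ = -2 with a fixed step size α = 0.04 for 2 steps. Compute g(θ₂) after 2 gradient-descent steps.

8.909824

g′(θ) = 2θ - 6
Step 1: g′(-2) = -10; θ₁ = -2 − 0.04·(-10) = -1.6
Step 2: g′(-1.6) = -9.2; θ₂ = -1.6 − 0.04·(-9.2) = -1.232
g(-1.232) = 8.909824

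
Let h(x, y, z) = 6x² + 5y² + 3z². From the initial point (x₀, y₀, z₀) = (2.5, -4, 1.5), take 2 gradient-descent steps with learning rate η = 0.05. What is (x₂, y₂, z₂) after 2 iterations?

∇h = (12x, 10y, 6z)
(x₁, y₁, z₁) = (2.5, -4, 1.5) − 0.05·(30, -40, 9) = (1, -2, 1.05)
(x₂, y₂, z₂) = (1, -2, 1.05) − 0.05·(12, -20, 6.3) = (0.4, -1, 0.735)

(0.4, -1, 0.735)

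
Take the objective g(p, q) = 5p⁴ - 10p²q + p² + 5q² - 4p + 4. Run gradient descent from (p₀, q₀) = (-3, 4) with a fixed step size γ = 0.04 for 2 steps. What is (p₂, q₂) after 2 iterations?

∇g = (20p³ - 20pq + 2p - 4, -10p² + 10q)
(p₁, q₁) = (-3, 4) − 0.04·(-310, -50) = (9.4, 6)
(p₂, q₂) = (9.4, 6) − 0.04·(15498.48, -823.6) = (-610.5392, 38.944)

(-610.5392, 38.944)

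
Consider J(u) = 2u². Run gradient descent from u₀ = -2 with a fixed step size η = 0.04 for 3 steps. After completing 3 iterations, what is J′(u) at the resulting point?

-4.741632

J′(u) = 4u
u₁ = -2 − 0.04·(-8) = -1.68
u₂ = -1.68 − 0.04·(-6.72) = -1.4112
u₃ = -1.4112 − 0.04·(-5.6448) = -1.185408
J′(u) at (-1.185408) = -4.741632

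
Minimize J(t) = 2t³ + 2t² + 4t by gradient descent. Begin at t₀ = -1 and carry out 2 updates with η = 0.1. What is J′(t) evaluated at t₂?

J′(t) = 6t² + 4t + 4
Step 1: J′(-1) = 6; t₁ = -1 − 0.1·6 = -1.6
Step 2: J′(-1.6) = 12.96; t₂ = -1.6 − 0.1·12.96 = -2.896
J′(t) at (-2.896) = 42.736896

42.736896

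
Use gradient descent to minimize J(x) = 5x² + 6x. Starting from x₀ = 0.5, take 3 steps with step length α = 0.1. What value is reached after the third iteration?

-0.6

J′(x) = 10x + 6
x₁ = 0.5 − 0.1·11 = -0.6
x₂ = -0.6 − 0.1·0 = -0.6
x₃ = -0.6 − 0.1·0 = -0.6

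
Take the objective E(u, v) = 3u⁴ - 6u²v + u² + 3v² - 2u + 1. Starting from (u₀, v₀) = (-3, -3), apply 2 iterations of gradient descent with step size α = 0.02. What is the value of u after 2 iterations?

-43.3904

∇E = (12u³ - 12uv + 2u - 2, -6u² + 6v)
Step 1: at (-3, -3), ∇E = (-440, -72) → (-3, -3) − 0.02·(-440, -72) = (5.8, -1.56)
Step 2: at (5.8, -1.56), ∇E = (2459.52, -211.2) → (5.8, -1.56) − 0.02·(2459.52, -211.2) = (-43.3904, 2.664)
u = -43.3904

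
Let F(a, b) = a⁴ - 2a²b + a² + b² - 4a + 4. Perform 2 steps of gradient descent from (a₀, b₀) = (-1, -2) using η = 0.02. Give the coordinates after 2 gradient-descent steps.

(-0.41717248, -1.788416)

∇F = (4a³ - 4ab + 2a - 4, -2a² + 2b)
(a₁, b₁) = (-1, -2) − 0.02·(-18, -6) = (-0.64, -1.88)
(a₂, b₂) = (-0.64, -1.88) − 0.02·(-11.141376, -4.5792) = (-0.41717248, -1.788416)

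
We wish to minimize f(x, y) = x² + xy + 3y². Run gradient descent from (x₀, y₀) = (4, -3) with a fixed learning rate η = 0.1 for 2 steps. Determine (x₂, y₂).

(2.96, -0.99)

∇f = (2x + y, x + 6y)
Step 1: at (4, -3), ∇f = (5, -14) → (4, -3) − 0.1·(5, -14) = (3.5, -1.6)
Step 2: at (3.5, -1.6), ∇f = (5.4, -6.1) → (3.5, -1.6) − 0.1·(5.4, -6.1) = (2.96, -0.99)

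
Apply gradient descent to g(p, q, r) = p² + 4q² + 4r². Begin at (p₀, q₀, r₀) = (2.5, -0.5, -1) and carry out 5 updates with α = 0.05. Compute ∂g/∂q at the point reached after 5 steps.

∇g = (2p, 8q, 8r)
(p₁, q₁, r₁) = (2.5, -0.5, -1) − 0.05·(5, -4, -8) = (2.25, -0.3, -0.6)
(p₂, q₂, r₂) = (2.25, -0.3, -0.6) − 0.05·(4.5, -2.4, -4.8) = (2.025, -0.18, -0.36)
(p₃, q₃, r₃) = (2.025, -0.18, -0.36) − 0.05·(4.05, -1.44, -2.88) = (1.8225, -0.108, -0.216)
(p₄, q₄, r₄) = (1.8225, -0.108, -0.216) − 0.05·(3.645, -0.864, -1.728) = (1.64025, -0.0648, -0.1296)
(p₅, q₅, r₅) = (1.64025, -0.0648, -0.1296) − 0.05·(3.2805, -0.5184, -1.0368) = (1.476225, -0.03888, -0.07776)
∂g/∂q at (1.476225, -0.03888, -0.07776) = -0.31104

-0.31104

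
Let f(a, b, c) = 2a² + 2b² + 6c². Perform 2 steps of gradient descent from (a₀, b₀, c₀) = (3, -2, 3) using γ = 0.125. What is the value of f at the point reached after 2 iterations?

5

∇f = (4a, 4b, 12c)
(a₁, b₁, c₁) = (3, -2, 3) − 0.125·(12, -8, 36) = (1.5, -1, -1.5)
(a₂, b₂, c₂) = (1.5, -1, -1.5) − 0.125·(6, -4, -18) = (0.75, -0.5, 0.75)
f(0.75, -0.5, 0.75) = 5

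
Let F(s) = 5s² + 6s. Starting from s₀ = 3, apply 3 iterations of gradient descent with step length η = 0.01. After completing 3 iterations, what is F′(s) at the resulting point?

26.244

F′(s) = 10s + 6
Step 1: F′(3) = 36; s₁ = 3 − 0.01·36 = 2.64
Step 2: F′(2.64) = 32.4; s₂ = 2.64 − 0.01·32.4 = 2.316
Step 3: F′(2.316) = 29.16; s₃ = 2.316 − 0.01·29.16 = 2.0244
F′(s) at (2.0244) = 26.244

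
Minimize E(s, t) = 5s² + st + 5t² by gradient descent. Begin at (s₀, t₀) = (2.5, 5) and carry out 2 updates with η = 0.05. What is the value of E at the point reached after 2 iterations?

∇E = (10s + t, s + 10t)
(s₁, t₁) = (2.5, 5) − 0.05·(30, 52.5) = (1, 2.375)
(s₂, t₂) = (1, 2.375) − 0.05·(12.375, 24.75) = (0.38125, 1.1375)
E(0.38125, 1.1375) = 7.6299609375

7.6299609375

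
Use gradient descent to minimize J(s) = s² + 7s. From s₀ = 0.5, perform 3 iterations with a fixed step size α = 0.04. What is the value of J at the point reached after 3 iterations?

-2.548319978496

J′(s) = 2s + 7
Step 1: J′(0.5) = 8; s₁ = 0.5 − 0.04·8 = 0.18
Step 2: J′(0.18) = 7.36; s₂ = 0.18 − 0.04·7.36 = -0.1144
Step 3: J′(-0.1144) = 6.7712; s₃ = -0.1144 − 0.04·6.7712 = -0.385248
J(-0.385248) = -2.548319978496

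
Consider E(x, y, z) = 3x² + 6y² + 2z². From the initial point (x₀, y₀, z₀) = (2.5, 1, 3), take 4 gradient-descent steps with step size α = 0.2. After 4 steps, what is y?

∇E = (6x, 12y, 4z)
Step 1: at (2.5, 1, 3), ∇E = (15, 12, 12) → (2.5, 1, 3) − 0.2·(15, 12, 12) = (-0.5, -1.4, 0.6)
Step 2: at (-0.5, -1.4, 0.6), ∇E = (-3, -16.8, 2.4) → (-0.5, -1.4, 0.6) − 0.2·(-3, -16.8, 2.4) = (0.1, 1.96, 0.12)
Step 3: at (0.1, 1.96, 0.12), ∇E = (0.6, 23.52, 0.48) → (0.1, 1.96, 0.12) − 0.2·(0.6, 23.52, 0.48) = (-0.02, -2.744, 0.024)
Step 4: at (-0.02, -2.744, 0.024), ∇E = (-0.12, -32.928, 0.096) → (-0.02, -2.744, 0.024) − 0.2·(-0.12, -32.928, 0.096) = (0.004, 3.8416, 0.0048)
y = 3.8416

3.8416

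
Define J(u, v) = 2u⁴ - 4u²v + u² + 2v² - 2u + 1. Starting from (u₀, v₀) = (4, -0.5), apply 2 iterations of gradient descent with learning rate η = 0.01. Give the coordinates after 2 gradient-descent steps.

(-1.11786368, 0.225424)

∇J = (8u³ - 8uv + 2u - 2, -4u² + 4v)
Step 1: at (4, -0.5), ∇J = (534, -66) → (4, -0.5) − 0.01·(534, -66) = (-1.34, 0.16)
Step 2: at (-1.34, 0.16), ∇J = (-22.213632, -6.5424) → (-1.34, 0.16) − 0.01·(-22.213632, -6.5424) = (-1.11786368, 0.225424)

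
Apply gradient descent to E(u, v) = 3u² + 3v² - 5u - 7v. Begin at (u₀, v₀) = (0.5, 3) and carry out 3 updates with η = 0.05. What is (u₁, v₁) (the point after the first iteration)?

∇E = (6u - 5, 6v - 7)
(u₁, v₁) = (0.5, 3) − 0.05·(-2, 11) = (0.6, 2.45)

(0.6, 2.45)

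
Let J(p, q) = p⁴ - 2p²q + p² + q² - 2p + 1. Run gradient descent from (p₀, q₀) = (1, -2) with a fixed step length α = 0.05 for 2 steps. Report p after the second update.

0.3112

∇J = (4p³ - 4pq + 2p - 2, -2p² + 2q)
Step 1: at (1, -2), ∇J = (12, -6) → (1, -2) − 0.05·(12, -6) = (0.4, -1.7)
Step 2: at (0.4, -1.7), ∇J = (1.776, -3.72) → (0.4, -1.7) − 0.05·(1.776, -3.72) = (0.3112, -1.514)
p = 0.3112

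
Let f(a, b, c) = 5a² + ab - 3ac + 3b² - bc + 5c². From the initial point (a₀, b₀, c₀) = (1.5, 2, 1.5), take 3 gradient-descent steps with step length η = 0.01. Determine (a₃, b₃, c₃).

∇f = (10a + b - 3c, a + 6b - c, -3a - b + 10c)
Step 1: at (1.5, 2, 1.5), ∇f = (12.5, 12, 8.5) → (1.5, 2, 1.5) − 0.01·(12.5, 12, 8.5) = (1.375, 1.88, 1.415)
Step 2: at (1.375, 1.88, 1.415), ∇f = (11.385, 11.24, 8.145) → (1.375, 1.88, 1.415) − 0.01·(11.385, 11.24, 8.145) = (1.26115, 1.7676, 1.33355)
Step 3: at (1.26115, 1.7676, 1.33355), ∇f = (10.37845, 10.5332, 7.78445) → (1.26115, 1.7676, 1.33355) − 0.01·(10.37845, 10.5332, 7.78445) = (1.1573655, 1.662268, 1.2557055)

(1.1573655, 1.662268, 1.2557055)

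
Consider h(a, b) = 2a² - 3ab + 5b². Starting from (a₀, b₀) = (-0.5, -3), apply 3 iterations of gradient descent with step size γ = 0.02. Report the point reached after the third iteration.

(-0.794776, -1.629996)

∇h = (4a - 3b, -3a + 10b)
(a₁, b₁) = (-0.5, -3) − 0.02·(7, -28.5) = (-0.64, -2.43)
(a₂, b₂) = (-0.64, -2.43) − 0.02·(4.73, -22.38) = (-0.7346, -1.9824)
(a₃, b₃) = (-0.7346, -1.9824) − 0.02·(3.0088, -17.6202) = (-0.794776, -1.629996)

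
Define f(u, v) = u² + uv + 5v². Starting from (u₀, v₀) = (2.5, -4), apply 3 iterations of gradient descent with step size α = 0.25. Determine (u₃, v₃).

∇f = (2u + v, u + 10v)
(u₁, v₁) = (2.5, -4) − 0.25·(1, -37.5) = (2.25, 5.375)
(u₂, v₂) = (2.25, 5.375) − 0.25·(9.875, 56) = (-0.21875, -8.625)
(u₃, v₃) = (-0.21875, -8.625) − 0.25·(-9.0625, -86.46875) = (2.046875, 12.9921875)

(2.046875, 12.9921875)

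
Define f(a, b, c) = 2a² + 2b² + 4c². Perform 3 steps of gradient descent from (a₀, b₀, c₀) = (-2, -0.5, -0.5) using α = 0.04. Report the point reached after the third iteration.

∇f = (4a, 4b, 8c)
(a₁, b₁, c₁) = (-2, -0.5, -0.5) − 0.04·(-8, -2, -4) = (-1.68, -0.42, -0.34)
(a₂, b₂, c₂) = (-1.68, -0.42, -0.34) − 0.04·(-6.72, -1.68, -2.72) = (-1.4112, -0.3528, -0.2312)
(a₃, b₃, c₃) = (-1.4112, -0.3528, -0.2312) − 0.04·(-5.6448, -1.4112, -1.8496) = (-1.185408, -0.296352, -0.157216)

(-1.185408, -0.296352, -0.157216)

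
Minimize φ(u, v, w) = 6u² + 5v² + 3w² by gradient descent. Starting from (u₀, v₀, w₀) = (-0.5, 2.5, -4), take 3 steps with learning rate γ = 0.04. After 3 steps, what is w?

∇φ = (12u, 10v, 6w)
Step 1: at (-0.5, 2.5, -4), ∇φ = (-6, 25, -24) → (-0.5, 2.5, -4) − 0.04·(-6, 25, -24) = (-0.26, 1.5, -3.04)
Step 2: at (-0.26, 1.5, -3.04), ∇φ = (-3.12, 15, -18.24) → (-0.26, 1.5, -3.04) − 0.04·(-3.12, 15, -18.24) = (-0.1352, 0.9, -2.3104)
Step 3: at (-0.1352, 0.9, -2.3104), ∇φ = (-1.6224, 9, -13.8624) → (-0.1352, 0.9, -2.3104) − 0.04·(-1.6224, 9, -13.8624) = (-0.070304, 0.54, -1.755904)
w = -1.755904

-1.755904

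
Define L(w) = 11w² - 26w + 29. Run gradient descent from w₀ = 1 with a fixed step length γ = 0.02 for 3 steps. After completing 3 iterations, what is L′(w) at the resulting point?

L′(w) = 22w - 26
Step 1: L′(1) = -4; w₁ = 1 − 0.02·(-4) = 1.08
Step 2: L′(1.08) = -2.24; w₂ = 1.08 − 0.02·(-2.24) = 1.1248
Step 3: L′(1.1248) = -1.2544; w₃ = 1.1248 − 0.02·(-1.2544) = 1.149888
L′(w) at (1.149888) = -0.702464

-0.702464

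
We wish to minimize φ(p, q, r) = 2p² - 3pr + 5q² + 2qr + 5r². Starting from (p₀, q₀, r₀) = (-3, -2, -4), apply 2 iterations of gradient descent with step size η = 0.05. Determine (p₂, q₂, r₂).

(-2.7375, -0.075, -1.515)

∇φ = (4p - 3r, 10q + 2r, -3p + 2q + 10r)
Step 1: at (-3, -2, -4), ∇φ = (0, -28, -35) → (-3, -2, -4) − 0.05·(0, -28, -35) = (-3, -0.6, -2.25)
Step 2: at (-3, -0.6, -2.25), ∇φ = (-5.25, -10.5, -14.7) → (-3, -0.6, -2.25) − 0.05·(-5.25, -10.5, -14.7) = (-2.7375, -0.075, -1.515)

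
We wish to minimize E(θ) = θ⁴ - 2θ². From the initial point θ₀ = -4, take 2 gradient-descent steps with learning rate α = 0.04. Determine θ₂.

-21.60256

E′(θ) = 4θ³ - 4θ
θ₁ = -4 − 0.04·(-240) = 5.6
θ₂ = 5.6 − 0.04·680.064 = -21.60256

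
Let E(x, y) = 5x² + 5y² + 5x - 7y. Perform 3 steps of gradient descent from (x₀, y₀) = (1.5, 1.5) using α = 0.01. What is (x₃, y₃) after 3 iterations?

(0.958, 1.2832)

∇E = (10x + 5, 10y - 7)
Step 1: at (1.5, 1.5), ∇E = (20, 8) → (1.5, 1.5) − 0.01·(20, 8) = (1.3, 1.42)
Step 2: at (1.3, 1.42), ∇E = (18, 7.2) → (1.3, 1.42) − 0.01·(18, 7.2) = (1.12, 1.348)
Step 3: at (1.12, 1.348), ∇E = (16.2, 6.48) → (1.12, 1.348) − 0.01·(16.2, 6.48) = (0.958, 1.2832)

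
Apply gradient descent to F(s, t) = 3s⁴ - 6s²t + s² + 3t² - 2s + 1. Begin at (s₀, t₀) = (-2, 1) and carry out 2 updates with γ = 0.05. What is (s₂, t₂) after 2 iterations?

∇F = (12s³ - 12st + 2s - 2, -6s² + 6t)
(s₁, t₁) = (-2, 1) − 0.05·(-78, -18) = (1.9, 1.9)
(s₂, t₂) = (1.9, 1.9) − 0.05·(40.788, -10.26) = (-0.1394, 2.413)

(-0.1394, 2.413)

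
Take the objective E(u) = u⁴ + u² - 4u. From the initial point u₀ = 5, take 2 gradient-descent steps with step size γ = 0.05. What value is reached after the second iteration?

1655.0154

E′(u) = 4u³ + 2u - 4
u₁ = 5 − 0.05·506 = -20.3
u₂ = -20.3 − 0.05·(-33506.308) = 1655.0154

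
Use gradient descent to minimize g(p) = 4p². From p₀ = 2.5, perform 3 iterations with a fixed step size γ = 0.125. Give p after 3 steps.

g′(p) = 8p
p₁ = 2.5 − 0.125·20 = 0
p₂ = 0 − 0.125·0 = 0
p₃ = 0 − 0.125·0 = 0

0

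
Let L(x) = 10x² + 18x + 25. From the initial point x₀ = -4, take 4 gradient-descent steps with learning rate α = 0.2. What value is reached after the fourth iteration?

-252

L′(x) = 20x + 18
x₁ = -4 − 0.2·(-62) = 8.4
x₂ = 8.4 − 0.2·186 = -28.8
x₃ = -28.8 − 0.2·(-558) = 82.8
x₄ = 82.8 − 0.2·1674 = -252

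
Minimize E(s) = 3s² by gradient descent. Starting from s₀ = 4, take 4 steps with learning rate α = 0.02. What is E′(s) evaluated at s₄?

E′(s) = 6s
Step 1: E′(4) = 24; s₁ = 4 − 0.02·24 = 3.52
Step 2: E′(3.52) = 21.12; s₂ = 3.52 − 0.02·21.12 = 3.0976
Step 3: E′(3.0976) = 18.5856; s₃ = 3.0976 − 0.02·18.5856 = 2.725888
Step 4: E′(2.725888) = 16.355328; s₄ = 2.725888 − 0.02·16.355328 = 2.39878144
E′(s) at (2.39878144) = 14.39268864

14.39268864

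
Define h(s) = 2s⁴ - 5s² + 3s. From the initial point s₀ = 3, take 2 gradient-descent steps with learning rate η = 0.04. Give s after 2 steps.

h′(s) = 8s³ - 10s + 3
s₁ = 3 − 0.04·189 = -4.56
s₂ = -4.56 − 0.04·(-709.950528) = 23.83802112

23.83802112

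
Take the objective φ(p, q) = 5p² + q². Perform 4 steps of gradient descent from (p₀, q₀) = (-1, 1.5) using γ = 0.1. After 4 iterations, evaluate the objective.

∇φ = (10p, 2q)
(p₁, q₁) = (-1, 1.5) − 0.1·(-10, 3) = (0, 1.2)
(p₂, q₂) = (0, 1.2) − 0.1·(0, 2.4) = (0, 0.96)
(p₃, q₃) = (0, 0.96) − 0.1·(0, 1.92) = (0, 0.768)
(p₄, q₄) = (0, 0.768) − 0.1·(0, 1.536) = (0, 0.6144)
φ(0, 0.6144) = 0.37748736

0.37748736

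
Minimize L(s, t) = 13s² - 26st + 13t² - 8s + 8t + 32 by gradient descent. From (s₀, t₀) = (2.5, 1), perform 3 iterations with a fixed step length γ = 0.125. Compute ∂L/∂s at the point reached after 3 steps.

-5157.625

∇L = (26s - 26t - 8, -26s + 26t + 8)
(s₁, t₁) = (2.5, 1) − 0.125·(31, -31) = (-1.375, 4.875)
(s₂, t₂) = (-1.375, 4.875) − 0.125·(-170.5, 170.5) = (19.9375, -16.4375)
(s₃, t₃) = (19.9375, -16.4375) − 0.125·(937.75, -937.75) = (-97.28125, 100.78125)
∂L/∂s at (-97.28125, 100.78125) = -5157.625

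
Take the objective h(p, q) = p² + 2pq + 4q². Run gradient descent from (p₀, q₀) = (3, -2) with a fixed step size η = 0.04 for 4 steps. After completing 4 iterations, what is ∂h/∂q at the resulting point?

∇h = (2p + 2q, 2p + 8q)
(p₁, q₁) = (3, -2) − 0.04·(2, -10) = (2.92, -1.6)
(p₂, q₂) = (2.92, -1.6) − 0.04·(2.64, -6.96) = (2.8144, -1.3216)
(p₃, q₃) = (2.8144, -1.3216) − 0.04·(2.9856, -4.944) = (2.694976, -1.12384)
(p₄, q₄) = (2.694976, -1.12384) − 0.04·(3.142272, -3.600768) = (2.56928512, -0.97980928)
∂h/∂q at (2.56928512, -0.97980928) = -2.699904

-2.699904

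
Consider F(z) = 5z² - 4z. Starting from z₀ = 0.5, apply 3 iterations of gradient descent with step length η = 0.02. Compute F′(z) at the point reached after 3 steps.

0.512

F′(z) = 10z - 4
z₁ = 0.5 − 0.02·1 = 0.48
z₂ = 0.48 − 0.02·0.8 = 0.464
z₃ = 0.464 − 0.02·0.64 = 0.4512
F′(z) at (0.4512) = 0.512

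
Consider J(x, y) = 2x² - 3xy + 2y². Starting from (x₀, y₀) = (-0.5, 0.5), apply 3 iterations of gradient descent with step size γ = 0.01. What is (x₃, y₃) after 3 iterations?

(-0.4021785, 0.4021785)

∇J = (4x - 3y, -3x + 4y)
Step 1: at (-0.5, 0.5), ∇J = (-3.5, 3.5) → (-0.5, 0.5) − 0.01·(-3.5, 3.5) = (-0.465, 0.465)
Step 2: at (-0.465, 0.465), ∇J = (-3.255, 3.255) → (-0.465, 0.465) − 0.01·(-3.255, 3.255) = (-0.43245, 0.43245)
Step 3: at (-0.43245, 0.43245), ∇J = (-3.02715, 3.02715) → (-0.43245, 0.43245) − 0.01·(-3.02715, 3.02715) = (-0.4021785, 0.4021785)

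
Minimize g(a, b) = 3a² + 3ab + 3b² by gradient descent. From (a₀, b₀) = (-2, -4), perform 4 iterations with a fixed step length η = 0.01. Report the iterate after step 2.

∇g = (6a + 3b, 3a + 6b)
Step 1: at (-2, -4), ∇g = (-24, -30) → (-2, -4) − 0.01·(-24, -30) = (-1.76, -3.7)
Step 2: at (-1.76, -3.7), ∇g = (-21.66, -27.48) → (-1.76, -3.7) − 0.01·(-21.66, -27.48) = (-1.5434, -3.4252)

(-1.5434, -3.4252)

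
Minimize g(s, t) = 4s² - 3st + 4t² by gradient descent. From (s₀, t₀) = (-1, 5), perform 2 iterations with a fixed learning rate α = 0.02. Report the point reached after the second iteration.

∇g = (8s - 3t, -3s + 8t)
Step 1: at (-1, 5), ∇g = (-23, 43) → (-1, 5) − 0.02·(-23, 43) = (-0.54, 4.14)
Step 2: at (-0.54, 4.14), ∇g = (-16.74, 34.74) → (-0.54, 4.14) − 0.02·(-16.74, 34.74) = (-0.2052, 3.4452)

(-0.2052, 3.4452)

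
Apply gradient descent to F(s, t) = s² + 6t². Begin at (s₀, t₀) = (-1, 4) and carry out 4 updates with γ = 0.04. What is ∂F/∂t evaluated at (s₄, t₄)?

3.50957568

∇F = (2s, 12t)
Step 1: at (-1, 4), ∇F = (-2, 48) → (-1, 4) − 0.04·(-2, 48) = (-0.92, 2.08)
Step 2: at (-0.92, 2.08), ∇F = (-1.84, 24.96) → (-0.92, 2.08) − 0.04·(-1.84, 24.96) = (-0.8464, 1.0816)
Step 3: at (-0.8464, 1.0816), ∇F = (-1.6928, 12.9792) → (-0.8464, 1.0816) − 0.04·(-1.6928, 12.9792) = (-0.778688, 0.562432)
Step 4: at (-0.778688, 0.562432), ∇F = (-1.557376, 6.749184) → (-0.778688, 0.562432) − 0.04·(-1.557376, 6.749184) = (-0.71639296, 0.29246464)
∂F/∂t at (-0.71639296, 0.29246464) = 3.50957568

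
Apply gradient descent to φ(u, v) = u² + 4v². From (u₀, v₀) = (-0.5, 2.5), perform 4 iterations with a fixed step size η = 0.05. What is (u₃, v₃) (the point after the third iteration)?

∇φ = (2u, 8v)
Step 1: at (-0.5, 2.5), ∇φ = (-1, 20) → (-0.5, 2.5) − 0.05·(-1, 20) = (-0.45, 1.5)
Step 2: at (-0.45, 1.5), ∇φ = (-0.9, 12) → (-0.45, 1.5) − 0.05·(-0.9, 12) = (-0.405, 0.9)
Step 3: at (-0.405, 0.9), ∇φ = (-0.81, 7.2) → (-0.405, 0.9) − 0.05·(-0.81, 7.2) = (-0.3645, 0.54)

(-0.3645, 0.54)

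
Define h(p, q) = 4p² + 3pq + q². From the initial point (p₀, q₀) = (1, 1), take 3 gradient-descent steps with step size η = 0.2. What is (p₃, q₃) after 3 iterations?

(-0.864, 0)

∇h = (8p + 3q, 3p + 2q)
Step 1: at (1, 1), ∇h = (11, 5) → (1, 1) − 0.2·(11, 5) = (-1.2, 0)
Step 2: at (-1.2, 0), ∇h = (-9.6, -3.6) → (-1.2, 0) − 0.2·(-9.6, -3.6) = (0.72, 0.72)
Step 3: at (0.72, 0.72), ∇h = (7.92, 3.6) → (0.72, 0.72) − 0.2·(7.92, 3.6) = (-0.864, 0)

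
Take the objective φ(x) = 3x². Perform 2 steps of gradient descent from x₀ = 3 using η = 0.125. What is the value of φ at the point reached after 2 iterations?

φ′(x) = 6x
Step 1: φ′(3) = 18; x₁ = 3 − 0.125·18 = 0.75
Step 2: φ′(0.75) = 4.5; x₂ = 0.75 − 0.125·4.5 = 0.1875
φ(0.1875) = 0.10546875

0.10546875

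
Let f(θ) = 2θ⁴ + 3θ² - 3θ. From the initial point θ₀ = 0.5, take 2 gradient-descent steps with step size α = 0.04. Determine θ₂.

f′(θ) = 8θ³ + 6θ - 3
Step 1: f′(0.5) = 1; θ₁ = 0.5 − 0.04·1 = 0.46
Step 2: f′(0.46) = 0.538688; θ₂ = 0.46 − 0.04·0.538688 = 0.43845248

0.43845248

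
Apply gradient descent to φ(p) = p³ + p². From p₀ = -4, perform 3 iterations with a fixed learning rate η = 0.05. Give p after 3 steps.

-27.216

φ′(p) = 3p² + 2p
p₁ = -4 − 0.05·40 = -6
p₂ = -6 − 0.05·96 = -10.8
p₃ = -10.8 − 0.05·328.32 = -27.216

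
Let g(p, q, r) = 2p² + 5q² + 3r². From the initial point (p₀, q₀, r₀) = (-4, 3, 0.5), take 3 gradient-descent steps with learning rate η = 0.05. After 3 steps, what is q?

∇g = (4p, 10q, 6r)
(p₁, q₁, r₁) = (-4, 3, 0.5) − 0.05·(-16, 30, 3) = (-3.2, 1.5, 0.35)
(p₂, q₂, r₂) = (-3.2, 1.5, 0.35) − 0.05·(-12.8, 15, 2.1) = (-2.56, 0.75, 0.245)
(p₃, q₃, r₃) = (-2.56, 0.75, 0.245) − 0.05·(-10.24, 7.5, 1.47) = (-2.048, 0.375, 0.1715)
q = 0.375

0.375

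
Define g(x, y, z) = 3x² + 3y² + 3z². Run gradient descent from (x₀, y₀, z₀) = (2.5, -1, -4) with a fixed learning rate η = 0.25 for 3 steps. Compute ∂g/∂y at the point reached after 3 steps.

∇g = (6x, 6y, 6z)
(x₁, y₁, z₁) = (2.5, -1, -4) − 0.25·(15, -6, -24) = (-1.25, 0.5, 2)
(x₂, y₂, z₂) = (-1.25, 0.5, 2) − 0.25·(-7.5, 3, 12) = (0.625, -0.25, -1)
(x₃, y₃, z₃) = (0.625, -0.25, -1) − 0.25·(3.75, -1.5, -6) = (-0.3125, 0.125, 0.5)
∂g/∂y at (-0.3125, 0.125, 0.5) = 0.75

0.75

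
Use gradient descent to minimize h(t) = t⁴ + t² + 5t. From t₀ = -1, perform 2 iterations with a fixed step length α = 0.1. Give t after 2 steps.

h′(t) = 4t³ + 2t + 5
Step 1: h′(-1) = -1; t₁ = -1 − 0.1·(-1) = -0.9
Step 2: h′(-0.9) = 0.284; t₂ = -0.9 − 0.1·0.284 = -0.9284

-0.9284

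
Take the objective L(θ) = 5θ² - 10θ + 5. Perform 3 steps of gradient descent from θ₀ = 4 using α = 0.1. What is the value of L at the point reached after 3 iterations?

0

L′(θ) = 10θ - 10
θ₁ = 4 − 0.1·30 = 1
θ₂ = 1 − 0.1·0 = 1
θ₃ = 1 − 0.1·0 = 1
L(1) = 0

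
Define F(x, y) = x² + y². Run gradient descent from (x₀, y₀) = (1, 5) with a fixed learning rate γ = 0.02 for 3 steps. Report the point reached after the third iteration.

(0.884736, 4.42368)

∇F = (2x, 2y)
(x₁, y₁) = (1, 5) − 0.02·(2, 10) = (0.96, 4.8)
(x₂, y₂) = (0.96, 4.8) − 0.02·(1.92, 9.6) = (0.9216, 4.608)
(x₃, y₃) = (0.9216, 4.608) − 0.02·(1.8432, 9.216) = (0.884736, 4.42368)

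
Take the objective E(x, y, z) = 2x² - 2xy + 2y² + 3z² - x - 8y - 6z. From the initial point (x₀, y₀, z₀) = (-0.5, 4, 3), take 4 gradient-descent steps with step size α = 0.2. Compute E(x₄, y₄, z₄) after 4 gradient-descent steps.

-15.1581952

∇E = (4x - 2y - 1, -2x + 4y - 8, 6z - 6)
Step 1: at (-0.5, 4, 3), ∇E = (-11, 9, 12) → (-0.5, 4, 3) − 0.2·(-11, 9, 12) = (1.7, 2.2, 0.6)
Step 2: at (1.7, 2.2, 0.6), ∇E = (1.4, -2.6, -2.4) → (1.7, 2.2, 0.6) − 0.2·(1.4, -2.6, -2.4) = (1.42, 2.72, 1.08)
Step 3: at (1.42, 2.72, 1.08), ∇E = (-0.76, 0.04, 0.48) → (1.42, 2.72, 1.08) − 0.2·(-0.76, 0.04, 0.48) = (1.572, 2.712, 0.984)
Step 4: at (1.572, 2.712, 0.984), ∇E = (-0.136, -0.296, -0.096) → (1.572, 2.712, 0.984) − 0.2·(-0.136, -0.296, -0.096) = (1.5992, 2.7712, 1.0032)
E(1.5992, 2.7712, 1.0032) = -15.1581952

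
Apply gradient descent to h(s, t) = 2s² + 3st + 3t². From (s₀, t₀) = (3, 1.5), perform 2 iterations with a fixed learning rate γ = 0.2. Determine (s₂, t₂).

∇h = (4s + 3t, 3s + 6t)
(s₁, t₁) = (3, 1.5) − 0.2·(16.5, 18) = (-0.3, -2.1)
(s₂, t₂) = (-0.3, -2.1) − 0.2·(-7.5, -13.5) = (1.2, 0.6)

(1.2, 0.6)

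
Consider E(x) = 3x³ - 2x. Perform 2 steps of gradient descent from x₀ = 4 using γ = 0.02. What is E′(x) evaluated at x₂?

6.256289637376

E′(x) = 9x² - 2
x₁ = 4 − 0.02·142 = 1.16
x₂ = 1.16 − 0.02·10.1104 = 0.957792
E′(x) at (0.957792) = 6.256289637376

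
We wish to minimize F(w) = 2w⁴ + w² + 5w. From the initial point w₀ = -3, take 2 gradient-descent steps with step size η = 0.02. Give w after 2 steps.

0.80142336

F′(w) = 8w³ + 2w + 5
Step 1: F′(-3) = -217; w₁ = -3 − 0.02·(-217) = 1.34
Step 2: F′(1.34) = 26.928832; w₂ = 1.34 − 0.02·26.928832 = 0.80142336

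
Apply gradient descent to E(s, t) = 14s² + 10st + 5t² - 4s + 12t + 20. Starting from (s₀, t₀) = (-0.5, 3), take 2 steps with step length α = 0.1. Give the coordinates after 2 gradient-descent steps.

(4.16, 0.5)

∇E = (28s + 10t - 4, 10s + 10t + 12)
(s₁, t₁) = (-0.5, 3) − 0.1·(12, 37) = (-1.7, -0.7)
(s₂, t₂) = (-1.7, -0.7) − 0.1·(-58.6, -12) = (4.16, 0.5)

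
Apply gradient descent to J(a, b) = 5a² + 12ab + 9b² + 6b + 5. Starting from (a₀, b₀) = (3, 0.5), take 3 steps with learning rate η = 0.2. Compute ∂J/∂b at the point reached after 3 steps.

-4110.456

∇J = (10a + 12b, 12a + 18b + 6)
Step 1: at (3, 0.5), ∇J = (36, 51) → (3, 0.5) − 0.2·(36, 51) = (-4.2, -9.7)
Step 2: at (-4.2, -9.7), ∇J = (-158.4, -219) → (-4.2, -9.7) − 0.2·(-158.4, -219) = (27.48, 34.1)
Step 3: at (27.48, 34.1), ∇J = (684, 949.56) → (27.48, 34.1) − 0.2·(684, 949.56) = (-109.32, -155.812)
∂J/∂b at (-109.32, -155.812) = -4110.456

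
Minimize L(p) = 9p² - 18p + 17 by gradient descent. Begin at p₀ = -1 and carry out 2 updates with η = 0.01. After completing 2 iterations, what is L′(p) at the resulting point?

L′(p) = 18p - 18
p₁ = -1 − 0.01·(-36) = -0.64
p₂ = -0.64 − 0.01·(-29.52) = -0.3448
L′(p) at (-0.3448) = -24.2064

-24.2064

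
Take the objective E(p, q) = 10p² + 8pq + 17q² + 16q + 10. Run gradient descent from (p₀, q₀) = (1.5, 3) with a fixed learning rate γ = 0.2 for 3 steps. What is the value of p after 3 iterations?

-426.228

∇E = (20p + 8q, 8p + 34q + 16)
(p₁, q₁) = (1.5, 3) − 0.2·(54, 130) = (-9.3, -23)
(p₂, q₂) = (-9.3, -23) − 0.2·(-370, -840.4) = (64.7, 145.08)
(p₃, q₃) = (64.7, 145.08) − 0.2·(2454.64, 5466.32) = (-426.228, -948.184)
p = -426.228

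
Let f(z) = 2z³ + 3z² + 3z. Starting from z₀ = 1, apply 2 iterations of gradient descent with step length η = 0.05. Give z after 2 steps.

0.00625

f′(z) = 6z² + 6z + 3
Step 1: f′(1) = 15; z₁ = 1 − 0.05·15 = 0.25
Step 2: f′(0.25) = 4.875; z₂ = 0.25 − 0.05·4.875 = 0.00625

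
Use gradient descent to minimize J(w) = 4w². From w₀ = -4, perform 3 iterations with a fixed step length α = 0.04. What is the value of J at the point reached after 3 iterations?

6.327518887936

J′(w) = 8w
w₁ = -4 − 0.04·(-32) = -2.72
w₂ = -2.72 − 0.04·(-21.76) = -1.8496
w₃ = -1.8496 − 0.04·(-14.7968) = -1.257728
J(-1.257728) = 6.327518887936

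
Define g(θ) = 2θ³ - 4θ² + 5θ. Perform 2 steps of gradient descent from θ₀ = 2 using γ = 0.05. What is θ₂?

g′(θ) = 6θ² - 8θ + 5
θ₁ = 2 − 0.05·13 = 1.35
θ₂ = 1.35 − 0.05·5.135 = 1.09325

1.09325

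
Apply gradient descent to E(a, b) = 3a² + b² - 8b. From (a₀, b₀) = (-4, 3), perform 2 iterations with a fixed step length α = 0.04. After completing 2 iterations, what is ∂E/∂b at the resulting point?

∇E = (6a, 2b - 8)
Step 1: at (-4, 3), ∇E = (-24, -2) → (-4, 3) − 0.04·(-24, -2) = (-3.04, 3.08)
Step 2: at (-3.04, 3.08), ∇E = (-18.24, -1.84) → (-3.04, 3.08) − 0.04·(-18.24, -1.84) = (-2.3104, 3.1536)
∂E/∂b at (-2.3104, 3.1536) = -1.6928

-1.6928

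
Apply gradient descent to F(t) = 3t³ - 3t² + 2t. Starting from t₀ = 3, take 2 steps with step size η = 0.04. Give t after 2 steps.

0.3584

F′(t) = 9t² - 6t + 2
t₁ = 3 − 0.04·65 = 0.4
t₂ = 0.4 − 0.04·1.04 = 0.3584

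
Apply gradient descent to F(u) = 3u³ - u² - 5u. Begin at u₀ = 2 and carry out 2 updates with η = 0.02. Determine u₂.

F′(u) = 9u² - 2u - 5
Step 1: F′(2) = 27; u₁ = 2 − 0.02·27 = 1.46
Step 2: F′(1.46) = 11.2644; u₂ = 1.46 − 0.02·11.2644 = 1.234712

1.234712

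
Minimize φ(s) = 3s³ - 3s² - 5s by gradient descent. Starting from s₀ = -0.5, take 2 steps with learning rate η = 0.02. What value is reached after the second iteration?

-0.5115045

φ′(s) = 9s² - 6s - 5
Step 1: φ′(-0.5) = 0.25; s₁ = -0.5 − 0.02·0.25 = -0.505
Step 2: φ′(-0.505) = 0.325225; s₂ = -0.505 − 0.02·0.325225 = -0.5115045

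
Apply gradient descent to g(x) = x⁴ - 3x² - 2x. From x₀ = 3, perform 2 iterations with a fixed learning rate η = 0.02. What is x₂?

1.27627008

g′(x) = 4x³ - 6x - 2
x₁ = 3 − 0.02·88 = 1.24
x₂ = 1.24 − 0.02·(-1.813504) = 1.27627008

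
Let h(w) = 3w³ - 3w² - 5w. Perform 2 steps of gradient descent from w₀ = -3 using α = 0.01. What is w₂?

-5.523524

h′(w) = 9w² - 6w - 5
Step 1: h′(-3) = 94; w₁ = -3 − 0.01·94 = -3.94
Step 2: h′(-3.94) = 158.3524; w₂ = -3.94 − 0.01·158.3524 = -5.523524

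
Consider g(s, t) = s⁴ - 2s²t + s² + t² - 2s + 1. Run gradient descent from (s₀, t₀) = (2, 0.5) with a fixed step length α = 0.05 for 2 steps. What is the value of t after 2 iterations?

∇g = (4s³ - 4st + 2s - 2, -2s² + 2t)
Step 1: at (2, 0.5), ∇g = (30, -7) → (2, 0.5) − 0.05·(30, -7) = (0.5, 0.85)
Step 2: at (0.5, 0.85), ∇g = (-2.2, 1.2) → (0.5, 0.85) − 0.05·(-2.2, 1.2) = (0.61, 0.79)
t = 0.79

0.79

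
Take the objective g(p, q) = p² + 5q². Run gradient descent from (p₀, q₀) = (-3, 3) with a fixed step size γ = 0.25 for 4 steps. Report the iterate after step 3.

∇g = (2p, 10q)
(p₁, q₁) = (-3, 3) − 0.25·(-6, 30) = (-1.5, -4.5)
(p₂, q₂) = (-1.5, -4.5) − 0.25·(-3, -45) = (-0.75, 6.75)
(p₃, q₃) = (-0.75, 6.75) − 0.25·(-1.5, 67.5) = (-0.375, -10.125)

(-0.375, -10.125)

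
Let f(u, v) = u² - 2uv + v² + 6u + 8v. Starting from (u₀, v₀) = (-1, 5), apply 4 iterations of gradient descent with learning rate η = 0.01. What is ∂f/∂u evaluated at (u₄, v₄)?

∇f = (2u - 2v + 6, -2u + 2v + 8)
(u₁, v₁) = (-1, 5) − 0.01·(-6, 20) = (-0.94, 4.8)
(u₂, v₂) = (-0.94, 4.8) − 0.01·(-5.48, 19.48) = (-0.8852, 4.6052)
(u₃, v₃) = (-0.8852, 4.6052) − 0.01·(-4.9808, 18.9808) = (-0.835392, 4.415392)
(u₄, v₄) = (-0.835392, 4.415392) − 0.01·(-4.501568, 18.501568) = (-0.79037632, 4.23037632)
∂f/∂u at (-0.79037632, 4.23037632) = -4.04150528

-4.04150528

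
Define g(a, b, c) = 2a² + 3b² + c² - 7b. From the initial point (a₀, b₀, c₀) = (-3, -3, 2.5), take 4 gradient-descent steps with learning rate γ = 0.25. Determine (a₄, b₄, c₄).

∇g = (4a, 6b - 7, 2c)
(a₁, b₁, c₁) = (-3, -3, 2.5) − 0.25·(-12, -25, 5) = (0, 3.25, 1.25)
(a₂, b₂, c₂) = (0, 3.25, 1.25) − 0.25·(0, 12.5, 2.5) = (0, 0.125, 0.625)
(a₃, b₃, c₃) = (0, 0.125, 0.625) − 0.25·(0, -6.25, 1.25) = (0, 1.6875, 0.3125)
(a₄, b₄, c₄) = (0, 1.6875, 0.3125) − 0.25·(0, 3.125, 0.625) = (0, 0.90625, 0.15625)

(0, 0.90625, 0.15625)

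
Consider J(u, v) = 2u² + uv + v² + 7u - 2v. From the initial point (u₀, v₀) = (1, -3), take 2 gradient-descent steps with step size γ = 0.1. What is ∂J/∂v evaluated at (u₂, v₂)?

∇J = (4u + v + 7, u + 2v - 2)
Step 1: at (1, -3), ∇J = (8, -7) → (1, -3) − 0.1·(8, -7) = (0.2, -2.3)
Step 2: at (0.2, -2.3), ∇J = (5.5, -6.4) → (0.2, -2.3) − 0.1·(5.5, -6.4) = (-0.35, -1.66)
∂J/∂v at (-0.35, -1.66) = -5.67

-5.67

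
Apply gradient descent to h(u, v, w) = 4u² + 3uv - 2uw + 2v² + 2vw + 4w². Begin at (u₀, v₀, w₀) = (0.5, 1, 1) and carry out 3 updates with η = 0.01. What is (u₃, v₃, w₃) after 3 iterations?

(0.362959, 0.7933605, 0.752447)

∇h = (8u + 3v - 2w, 3u + 4v + 2w, -2u + 2v + 8w)
Step 1: at (0.5, 1, 1), ∇h = (5, 7.5, 9) → (0.5, 1, 1) − 0.01·(5, 7.5, 9) = (0.45, 0.925, 0.91)
Step 2: at (0.45, 0.925, 0.91), ∇h = (4.555, 6.87, 8.23) → (0.45, 0.925, 0.91) − 0.01·(4.555, 6.87, 8.23) = (0.40445, 0.8563, 0.8277)
Step 3: at (0.40445, 0.8563, 0.8277), ∇h = (4.1491, 6.29395, 7.5253) → (0.40445, 0.8563, 0.8277) − 0.01·(4.1491, 6.29395, 7.5253) = (0.362959, 0.7933605, 0.752447)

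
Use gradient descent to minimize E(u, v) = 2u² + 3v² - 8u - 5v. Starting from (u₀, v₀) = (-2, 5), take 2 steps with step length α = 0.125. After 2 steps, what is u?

∇E = (4u - 8, 6v - 5)
Step 1: at (-2, 5), ∇E = (-16, 25) → (-2, 5) − 0.125·(-16, 25) = (0, 1.875)
Step 2: at (0, 1.875), ∇E = (-8, 6.25) → (0, 1.875) − 0.125·(-8, 6.25) = (1, 1.09375)
u = 1

1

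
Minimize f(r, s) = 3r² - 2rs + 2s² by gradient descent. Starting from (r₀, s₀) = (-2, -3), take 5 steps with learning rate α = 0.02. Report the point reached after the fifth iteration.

(-1.47391232, -2.27680256)

∇f = (6r - 2s, -2r + 4s)
Step 1: at (-2, -3), ∇f = (-6, -8) → (-2, -3) − 0.02·(-6, -8) = (-1.88, -2.84)
Step 2: at (-1.88, -2.84), ∇f = (-5.6, -7.6) → (-1.88, -2.84) − 0.02·(-5.6, -7.6) = (-1.768, -2.688)
Step 3: at (-1.768, -2.688), ∇f = (-5.232, -7.216) → (-1.768, -2.688) − 0.02·(-5.232, -7.216) = (-1.66336, -2.54368)
Step 4: at (-1.66336, -2.54368), ∇f = (-4.8928, -6.848) → (-1.66336, -2.54368) − 0.02·(-4.8928, -6.848) = (-1.565504, -2.40672)
Step 5: at (-1.565504, -2.40672), ∇f = (-4.579584, -6.495872) → (-1.565504, -2.40672) − 0.02·(-4.579584, -6.495872) = (-1.47391232, -2.27680256)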